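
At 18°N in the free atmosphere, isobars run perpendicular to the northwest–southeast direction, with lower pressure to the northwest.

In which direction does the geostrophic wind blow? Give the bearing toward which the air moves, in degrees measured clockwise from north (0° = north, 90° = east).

045°

The pressure-gradient force points toward the northwest (bearing 315°).
Geostrophic balance: in the Northern Hemisphere the Coriolis force deflects motion to the right, so the geostrophic wind blows 90° to the right of the pressure-gradient force (low pressure on the left).
Rotating 315° by 90° clockwise gives 045° — the wind blows toward the northeast.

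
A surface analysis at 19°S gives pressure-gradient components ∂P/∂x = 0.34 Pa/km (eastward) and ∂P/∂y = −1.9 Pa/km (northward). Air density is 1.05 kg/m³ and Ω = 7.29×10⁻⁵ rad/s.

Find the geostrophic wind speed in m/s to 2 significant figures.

Coriolis parameter at 19°S:
f = 2Ω sin φ = 2 × 7.29×10⁻⁵ × sin 19° = 4.75×10⁻⁵ s⁻¹
In the Southern Hemisphere f is negative: f = −4.75×10⁻⁵ s⁻¹.
Component geostrophic relations (x east, y north):
u_g = −(1/(fρ)) ∂P/∂y,  v_g = (1/(fρ)) ∂P/∂x
u_g = −(−1.9×10⁻³)/(−4.75×10⁻⁵ × 1.05) = −38.1 m/s;  v_g = (0.34×10⁻³)/(−4.75×10⁻⁵ × 1.05) = −6.82 m/s
|V_g| = √(u_g² + v_g²) = 38.7 m/s

39 m/s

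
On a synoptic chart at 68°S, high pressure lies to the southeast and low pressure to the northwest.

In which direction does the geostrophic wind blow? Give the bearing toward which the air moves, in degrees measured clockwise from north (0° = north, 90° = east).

The pressure-gradient force points toward the northwest (bearing 315°).
Geostrophic balance: in the Southern Hemisphere the Coriolis force deflects motion to the left, so the geostrophic wind blows 90° to the left of the pressure-gradient force (low pressure on the right).
Rotating 315° by 90° counterclockwise gives 225° — the wind blows toward the southwest.

225°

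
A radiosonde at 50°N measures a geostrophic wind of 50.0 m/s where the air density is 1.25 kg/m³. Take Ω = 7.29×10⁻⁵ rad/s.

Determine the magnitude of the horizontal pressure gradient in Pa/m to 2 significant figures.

Coriolis parameter at 50°N:
f = 2Ω sin φ = 2 × 7.29×10⁻⁵ × sin 50° = 1.12×10⁻⁴ s⁻¹
Geostrophic balance rearranged: |∂P/∂n| = f ρ V_g
|∂P/∂n| = 1.12×10⁻⁴ × 1.25 × 50.0 = 6.98×10⁻³ Pa/m

7.0×10⁻³ Pa/m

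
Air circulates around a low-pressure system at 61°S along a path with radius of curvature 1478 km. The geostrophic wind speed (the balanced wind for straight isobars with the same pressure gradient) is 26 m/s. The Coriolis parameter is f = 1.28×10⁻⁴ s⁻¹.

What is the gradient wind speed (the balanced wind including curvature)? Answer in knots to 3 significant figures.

Around a low, centrifugal force acts outward with Coriolis, so pressure-gradient force balances both:
(1/ρ)|∂P/∂n| = fV + V²/R  →  V² + fR·V − fR·V_g = 0
With fR = 1.28×10⁻⁴ × 1478×10³ m = 189 m/s:
V = [−fR + √((fR)² + 4 fR V_g)]/2 = [−189 + √(189² + 4×189×26)]/2 = 23.2 m/s
Subgeostrophic (V < V_g = 26 m/s), as expected around a low.
Converting: 23.2 m/s × 1.944 = 45.0 knots

45.0 knots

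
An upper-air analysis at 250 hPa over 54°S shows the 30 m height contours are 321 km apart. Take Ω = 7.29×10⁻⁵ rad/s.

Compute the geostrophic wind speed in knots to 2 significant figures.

15 knots

Coriolis parameter at 54°S:
f = 2Ω sin φ = 2 × 7.29×10⁻⁵ × sin 54° = 1.18×10⁻⁴ s⁻¹
Height gradient: |∂Z/∂n| = 30 m / 321000 m = 9.35×10⁻⁵
On a pressure surface, geostrophic balance gives V_g = (g/f)|∂Z/∂n|:
V_g = 9.81 × 9.35×10⁻⁵ / 1.18×10⁻⁴ = 7.77 m/s
Converting: 7.77 m/s × 1.944 = 15 knots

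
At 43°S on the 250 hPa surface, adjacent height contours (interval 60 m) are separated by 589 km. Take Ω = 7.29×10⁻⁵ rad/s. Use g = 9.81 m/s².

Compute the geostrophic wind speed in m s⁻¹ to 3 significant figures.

Coriolis parameter at 43°S:
f = 2Ω sin φ = 2 × 7.29×10⁻⁵ × sin 43° = 9.94×10⁻⁵ s⁻¹
Height gradient: |∂Z/∂n| = 60 m / 589000 m = 1.02×10⁻⁴
On a pressure surface, geostrophic balance gives V_g = (g/f)|∂Z/∂n|:
V_g = 9.81 × 1.02×10⁻⁴ / 9.94×10⁻⁵ = 10.0 m/s

10.0 m s⁻¹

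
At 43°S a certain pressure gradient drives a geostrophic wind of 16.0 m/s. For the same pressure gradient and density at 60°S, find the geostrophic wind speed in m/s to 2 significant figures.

With the same pressure gradient and density, V_g ∝ 1/f ∝ 1/sin φ.
V₂ = V₁ · sin φ₁ / sin φ₂ = 16.0 × sin 43° / sin 60°
V₂ = 16.0 × 0.6820/0.8660 = 13 m/s

13 m/s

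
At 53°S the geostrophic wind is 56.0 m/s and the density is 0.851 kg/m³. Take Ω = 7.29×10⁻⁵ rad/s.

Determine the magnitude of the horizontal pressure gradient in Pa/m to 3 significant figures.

5.55×10⁻³ Pa/m

Coriolis parameter at 53°S:
f = 2Ω sin φ = 2 × 7.29×10⁻⁵ × sin 53° = 1.16×10⁻⁴ s⁻¹
Geostrophic balance rearranged: |∂P/∂n| = f ρ V_g
|∂P/∂n| = 1.16×10⁻⁴ × 0.851 × 56.0 = 5.55×10⁻³ Pa/m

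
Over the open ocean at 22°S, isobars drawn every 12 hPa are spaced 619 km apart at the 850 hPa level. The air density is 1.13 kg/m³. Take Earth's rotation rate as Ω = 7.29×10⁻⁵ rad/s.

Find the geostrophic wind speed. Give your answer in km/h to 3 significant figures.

113 km/h

Coriolis parameter at 22°S:
f = 2Ω sin φ = 2 × 7.29×10⁻⁵ × sin 22° = 5.46×10⁻⁵ s⁻¹
Pressure gradient: |∂P/∂n| = 1200 Pa / 619000 m = 1.94×10⁻³ Pa/m
Geostrophic balance (pressure-gradient force = Coriolis force):
V_g = (1/(fρ)) |∂P/∂n| = 1.94×10⁻³ / (5.46×10⁻⁵ × 1.13) = 31.4 m/s
Converting: 31.4 m/s × 3.6 = 113 km/h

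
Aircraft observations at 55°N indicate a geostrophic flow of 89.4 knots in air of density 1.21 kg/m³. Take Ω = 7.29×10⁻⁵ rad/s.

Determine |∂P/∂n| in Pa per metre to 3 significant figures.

6.65×10⁻³ Pa/m

Coriolis parameter at 55°N:
f = 2Ω sin φ = 2 × 7.29×10⁻⁵ × sin 55° = 1.19×10⁻⁴ s⁻¹
Wind speed in SI: 89.4 knots = 46.0 m/s
Geostrophic balance rearranged: |∂P/∂n| = f ρ V_g
|∂P/∂n| = 1.19×10⁻⁴ × 1.21 × 46.0 = 6.65×10⁻³ Pa/m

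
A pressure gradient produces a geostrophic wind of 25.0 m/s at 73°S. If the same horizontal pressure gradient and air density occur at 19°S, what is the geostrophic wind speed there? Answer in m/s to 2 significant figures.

With the same pressure gradient and density, V_g ∝ 1/f ∝ 1/sin φ.
V₂ = V₁ · sin φ₁ / sin φ₂ = 25.0 × sin 73° / sin 19°
V₂ = 25.0 × 0.9563/0.3256 = 73 m/s

73 m/s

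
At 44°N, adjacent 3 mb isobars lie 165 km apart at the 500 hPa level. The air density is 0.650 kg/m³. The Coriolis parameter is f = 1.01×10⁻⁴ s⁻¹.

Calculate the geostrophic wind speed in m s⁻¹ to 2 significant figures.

28 m s⁻¹

Pressure gradient: |∂P/∂n| = 300 Pa / 165000 m = 1.82×10⁻³ Pa/m
Geostrophic balance (pressure-gradient force = Coriolis force):
V_g = (1/(fρ)) |∂P/∂n| = 1.82×10⁻³ / (1.01×10⁻⁴ × 0.650) = 27.7 m/s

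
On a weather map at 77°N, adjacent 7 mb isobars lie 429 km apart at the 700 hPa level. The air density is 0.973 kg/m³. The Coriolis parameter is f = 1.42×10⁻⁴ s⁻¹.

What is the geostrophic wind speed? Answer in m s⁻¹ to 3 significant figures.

11.8 m s⁻¹

Pressure gradient: |∂P/∂n| = 700 Pa / 429000 m = 1.63×10⁻³ Pa/m
Geostrophic balance (pressure-gradient force = Coriolis force):
V_g = (1/(fρ)) |∂P/∂n| = 1.63×10⁻³ / (1.42×10⁻⁴ × 0.973) = 11.8 m/s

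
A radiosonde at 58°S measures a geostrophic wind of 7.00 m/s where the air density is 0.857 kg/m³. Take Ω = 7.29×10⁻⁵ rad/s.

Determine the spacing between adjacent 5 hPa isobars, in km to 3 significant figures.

674 km

Coriolis parameter at 58°S:
f = 2Ω sin φ = 2 × 7.29×10⁻⁵ × sin 58° = 1.24×10⁻⁴ s⁻¹
Geostrophic balance rearranged: |∂P/∂n| = f ρ V_g
|∂P/∂n| = 1.24×10⁻⁴ × 0.857 × 7.00 = 7.42×10⁻⁴ Pa/m
Isobar spacing: Δn = ΔP/|∂P/∂n| = 500 Pa / 7.42×10⁻⁴ Pa/m = 674083 m ≈ 674 km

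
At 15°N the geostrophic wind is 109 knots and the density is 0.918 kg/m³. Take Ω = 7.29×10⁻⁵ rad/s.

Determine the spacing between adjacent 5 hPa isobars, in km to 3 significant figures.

Coriolis parameter at 15°N:
f = 2Ω sin φ = 2 × 7.29×10⁻⁵ × sin 15° = 3.77×10⁻⁵ s⁻¹
Wind speed in SI: 109 knots = 56.1 m/s
Geostrophic balance rearranged: |∂P/∂n| = f ρ V_g
|∂P/∂n| = 3.77×10⁻⁵ × 0.918 × 56.1 = 1.94×10⁻³ Pa/m
Isobar spacing: Δn = ΔP/|∂P/∂n| = 500 Pa / 1.94×10⁻³ Pa/m = 257400 m ≈ 257 km

257 km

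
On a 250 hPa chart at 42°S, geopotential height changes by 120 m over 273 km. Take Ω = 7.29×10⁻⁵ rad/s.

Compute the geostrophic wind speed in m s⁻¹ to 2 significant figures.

Coriolis parameter at 42°S:
f = 2Ω sin φ = 2 × 7.29×10⁻⁵ × sin 42° = 9.76×10⁻⁵ s⁻¹
Height gradient: |∂Z/∂n| = 120 m / 273000 m = 4.40×10⁻⁴
On a pressure surface, geostrophic balance gives V_g = (g/f)|∂Z/∂n|:
V_g = 9.81 × 4.40×10⁻⁴ / 9.76×10⁻⁵ = 44.2 m/s

44 m s⁻¹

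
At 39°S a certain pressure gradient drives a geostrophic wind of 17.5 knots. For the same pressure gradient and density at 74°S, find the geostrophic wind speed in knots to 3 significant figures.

11.5 knots

With the same pressure gradient and density, V_g ∝ 1/f ∝ 1/sin φ.
V₂ = V₁ · sin φ₁ / sin φ₂ = 17.5 × sin 39° / sin 74°
V₂ = 17.5 × 0.6293/0.9613 = 11.5 knots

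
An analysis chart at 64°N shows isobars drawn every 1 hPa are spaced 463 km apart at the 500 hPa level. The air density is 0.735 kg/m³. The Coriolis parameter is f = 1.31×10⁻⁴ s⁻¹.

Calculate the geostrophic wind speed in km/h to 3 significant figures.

8.08 km/h

Pressure gradient: |∂P/∂n| = 100 Pa / 463000 m = 2.16×10⁻⁴ Pa/m
Geostrophic balance (pressure-gradient force = Coriolis force):
V_g = (1/(fρ)) |∂P/∂n| = 2.16×10⁻⁴ / (1.31×10⁻⁴ × 0.735) = 2.24 m/s
Converting: 2.24 m/s × 3.6 = 8.08 km/h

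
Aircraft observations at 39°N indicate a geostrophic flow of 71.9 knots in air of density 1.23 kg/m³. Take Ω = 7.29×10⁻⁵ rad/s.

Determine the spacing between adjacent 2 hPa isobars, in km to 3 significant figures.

47.9 km

Coriolis parameter at 39°N:
f = 2Ω sin φ = 2 × 7.29×10⁻⁵ × sin 39° = 9.18×10⁻⁵ s⁻¹
Wind speed in SI: 71.9 knots = 37.0 m/s
Geostrophic balance rearranged: |∂P/∂n| = f ρ V_g
|∂P/∂n| = 9.18×10⁻⁵ × 1.23 × 37.0 = 4.17×10⁻³ Pa/m
Isobar spacing: Δn = ΔP/|∂P/∂n| = 200 Pa / 4.17×10⁻³ Pa/m = 47910 m ≈ 47.9 km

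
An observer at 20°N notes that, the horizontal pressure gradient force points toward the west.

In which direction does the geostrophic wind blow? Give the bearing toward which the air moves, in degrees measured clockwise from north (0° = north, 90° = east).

The pressure-gradient force points toward the west (bearing 270°).
Geostrophic balance: in the Northern Hemisphere the Coriolis force deflects motion to the right, so the geostrophic wind blows 90° to the right of the pressure-gradient force (low pressure on the left).
Rotating 270° by 90° clockwise gives 000° — the wind blows toward the north.

000°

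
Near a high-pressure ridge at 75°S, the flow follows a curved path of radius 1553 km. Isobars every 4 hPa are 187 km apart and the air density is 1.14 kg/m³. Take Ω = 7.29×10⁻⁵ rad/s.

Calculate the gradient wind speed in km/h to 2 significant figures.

51 km/h

Coriolis parameter at 75°S:
f = 2Ω sin φ = 2 × 7.29×10⁻⁵ × sin 75° = 1.41×10⁻⁴ s⁻¹
Pressure gradient: |∂P/∂n| = 400 Pa / 187000 m = 2.14×10⁻³ Pa/m
Geostrophic speed: V_g = |∂P/∂n|/(fρ) = 2.14×10⁻³/(1.41×10⁻⁴ × 1.14) = 13.3 m/s
Around a high, pressure-gradient force acts outward with centrifugal, so Coriolis balances both:
fV = (1/ρ)|∂P/∂n| + V²/R  →  V² − fR·V + fR·V_g = 0
With fR = 1.41×10⁻⁴ × 1553×10³ m = 219 m/s:
V = [fR − √((fR)² − 4 fR V_g)]/2 = [219 − √(219² − 4×219×13.3)]/2 = 14.3 m/s
Supergeostrophic (V > V_g = 13.3 m/s), as expected around a high.
Converting: 14.3 m/s × 3.6 = 51 km/h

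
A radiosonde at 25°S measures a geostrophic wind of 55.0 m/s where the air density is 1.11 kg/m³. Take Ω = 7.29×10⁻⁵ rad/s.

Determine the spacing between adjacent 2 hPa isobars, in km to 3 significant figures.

Coriolis parameter at 25°S:
f = 2Ω sin φ = 2 × 7.29×10⁻⁵ × sin 25° = 6.16×10⁻⁵ s⁻¹
Geostrophic balance rearranged: |∂P/∂n| = f ρ V_g
|∂P/∂n| = 6.16×10⁻⁵ × 1.11 × 55.0 = 3.76×10⁻³ Pa/m
Isobar spacing: Δn = ΔP/|∂P/∂n| = 200 Pa / 3.76×10⁻³ Pa/m = 53167 m ≈ 53.2 km

53.2 km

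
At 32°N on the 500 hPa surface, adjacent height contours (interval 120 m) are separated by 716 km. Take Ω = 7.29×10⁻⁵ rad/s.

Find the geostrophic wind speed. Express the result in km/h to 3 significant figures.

76.6 km/h

Coriolis parameter at 32°N:
f = 2Ω sin φ = 2 × 7.29×10⁻⁵ × sin 32° = 7.73×10⁻⁵ s⁻¹
Height gradient: |∂Z/∂n| = 120 m / 716000 m = 1.68×10⁻⁴
On a pressure surface, geostrophic balance gives V_g = (g/f)|∂Z/∂n|:
V_g = 9.81 × 1.68×10⁻⁴ / 7.73×10⁻⁵ = 21.3 m/s
Converting: 21.3 m/s × 3.6 = 76.6 km/h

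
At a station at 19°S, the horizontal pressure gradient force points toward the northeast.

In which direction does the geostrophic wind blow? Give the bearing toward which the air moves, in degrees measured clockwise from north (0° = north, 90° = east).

The pressure-gradient force points toward the northeast (bearing 045°).
Geostrophic balance: in the Southern Hemisphere the Coriolis force deflects motion to the left, so the geostrophic wind blows 90° to the left of the pressure-gradient force (low pressure on the right).
Rotating 045° by 90° counterclockwise gives 315° — the wind blows toward the northwest.

315°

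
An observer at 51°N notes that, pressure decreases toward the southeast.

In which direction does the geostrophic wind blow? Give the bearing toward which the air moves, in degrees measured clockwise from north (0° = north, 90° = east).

225°

The pressure-gradient force points toward the southeast (bearing 135°).
Geostrophic balance: in the Northern Hemisphere the Coriolis force deflects motion to the right, so the geostrophic wind blows 90° to the right of the pressure-gradient force (low pressure on the left).
Rotating 135° by 90° clockwise gives 225° — the wind blows toward the southwest.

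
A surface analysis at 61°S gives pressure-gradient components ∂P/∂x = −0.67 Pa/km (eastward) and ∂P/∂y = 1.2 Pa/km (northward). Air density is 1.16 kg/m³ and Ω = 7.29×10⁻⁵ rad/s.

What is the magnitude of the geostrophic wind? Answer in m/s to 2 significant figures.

9.3 m/s

Coriolis parameter at 61°S:
f = 2Ω sin φ = 2 × 7.29×10⁻⁵ × sin 61° = 1.28×10⁻⁴ s⁻¹
In the Southern Hemisphere f is negative: f = −1.28×10⁻⁴ s⁻¹.
Component geostrophic relations (x east, y north):
u_g = −(1/(fρ)) ∂P/∂y,  v_g = (1/(fρ)) ∂P/∂x
u_g = −(1.2×10⁻³)/(−1.28×10⁻⁴ × 1.16) = 8.11 m/s;  v_g = (−0.67×10⁻³)/(−1.28×10⁻⁴ × 1.16) = 4.53 m/s
|V_g| = √(u_g² + v_g²) = 9.29 m/s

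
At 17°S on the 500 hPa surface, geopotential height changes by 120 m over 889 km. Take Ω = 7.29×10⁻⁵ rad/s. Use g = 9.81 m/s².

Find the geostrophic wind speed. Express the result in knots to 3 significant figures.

60.4 knots

Coriolis parameter at 17°S:
f = 2Ω sin φ = 2 × 7.29×10⁻⁵ × sin 17° = 4.26×10⁻⁵ s⁻¹
Height gradient: |∂Z/∂n| = 120 m / 889000 m = 1.35×10⁻⁴
On a pressure surface, geostrophic balance gives V_g = (g/f)|∂Z/∂n|:
V_g = 9.81 × 1.35×10⁻⁴ / 4.26×10⁻⁵ = 31.1 m/s
Converting: 31.1 m/s × 1.944 = 60.4 knots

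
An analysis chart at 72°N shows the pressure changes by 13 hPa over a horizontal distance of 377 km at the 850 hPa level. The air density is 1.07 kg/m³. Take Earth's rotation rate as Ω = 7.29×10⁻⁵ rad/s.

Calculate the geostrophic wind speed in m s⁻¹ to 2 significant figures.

Coriolis parameter at 72°N:
f = 2Ω sin φ = 2 × 7.29×10⁻⁵ × sin 72° = 1.39×10⁻⁴ s⁻¹
Pressure gradient: |∂P/∂n| = 1300 Pa / 377000 m = 3.45×10⁻³ Pa/m
Geostrophic balance (pressure-gradient force = Coriolis force):
V_g = (1/(fρ)) |∂P/∂n| = 3.45×10⁻³ / (1.39×10⁻⁴ × 1.07) = 23.2 m/s

23 m s⁻¹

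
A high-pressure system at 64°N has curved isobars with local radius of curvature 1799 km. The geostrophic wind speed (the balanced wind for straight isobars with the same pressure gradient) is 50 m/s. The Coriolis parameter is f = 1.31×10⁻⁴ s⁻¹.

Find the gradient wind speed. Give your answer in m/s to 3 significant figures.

72.0 m/s

Around a high, pressure-gradient force acts outward with centrifugal, so Coriolis balances both:
fV = (1/ρ)|∂P/∂n| + V²/R  →  V² − fR·V + fR·V_g = 0
With fR = 1.31×10⁻⁴ × 1799×10³ m = 236 m/s:
V = [fR − √((fR)² − 4 fR V_g)]/2 = [236 − √(236² − 4×236×50)]/2 = 72 m/s
Supergeostrophic (V > V_g = 50 m/s), as expected around a high.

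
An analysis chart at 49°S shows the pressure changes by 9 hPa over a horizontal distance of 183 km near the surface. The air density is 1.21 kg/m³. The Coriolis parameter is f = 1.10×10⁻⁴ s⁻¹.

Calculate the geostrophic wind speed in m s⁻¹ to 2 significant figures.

37 m s⁻¹

Pressure gradient: |∂P/∂n| = 900 Pa / 183000 m = 4.92×10⁻³ Pa/m
Geostrophic balance (pressure-gradient force = Coriolis force):
V_g = (1/(fρ)) |∂P/∂n| = 4.92×10⁻³ / (1.10×10⁻⁴ × 1.21) = 36.9 m/s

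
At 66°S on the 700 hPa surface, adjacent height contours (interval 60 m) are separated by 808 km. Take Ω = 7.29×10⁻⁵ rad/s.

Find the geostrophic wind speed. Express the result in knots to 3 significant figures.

Coriolis parameter at 66°S:
f = 2Ω sin φ = 2 × 7.29×10⁻⁵ × sin 66° = 1.33×10⁻⁴ s⁻¹
Height gradient: |∂Z/∂n| = 60 m / 808000 m = 7.43×10⁻⁵
On a pressure surface, geostrophic balance gives V_g = (g/f)|∂Z/∂n|:
V_g = 9.81 × 7.43×10⁻⁵ / 1.33×10⁻⁴ = 5.47 m/s
Converting: 5.47 m/s × 1.944 = 10.6 knots

10.6 knots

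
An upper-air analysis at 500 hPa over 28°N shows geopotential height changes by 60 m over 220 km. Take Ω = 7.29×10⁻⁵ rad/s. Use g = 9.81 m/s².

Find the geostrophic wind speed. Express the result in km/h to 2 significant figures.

140 km/h

Coriolis parameter at 28°N:
f = 2Ω sin φ = 2 × 7.29×10⁻⁵ × sin 28° = 6.84×10⁻⁵ s⁻¹
Height gradient: |∂Z/∂n| = 60 m / 220000 m = 2.73×10⁻⁴
On a pressure surface, geostrophic balance gives V_g = (g/f)|∂Z/∂n|:
V_g = 9.81 × 2.73×10⁻⁴ / 6.84×10⁻⁵ = 39.1 m/s
Converting: 39.1 m/s × 3.6 = 140 km/h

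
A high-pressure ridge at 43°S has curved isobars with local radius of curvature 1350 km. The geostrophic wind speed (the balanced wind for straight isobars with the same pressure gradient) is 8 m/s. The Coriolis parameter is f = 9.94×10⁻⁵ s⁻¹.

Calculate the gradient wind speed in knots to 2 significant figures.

Around a high, pressure-gradient force acts outward with centrifugal, so Coriolis balances both:
fV = (1/ρ)|∂P/∂n| + V²/R  →  V² − fR·V + fR·V_g = 0
With fR = 9.94×10⁻⁵ × 1350×10³ m = 134 m/s:
V = [fR − √((fR)² − 4 fR V_g)]/2 = [134 − √(134² − 4×134×8)]/2 = 8.54 m/s
Supergeostrophic (V > V_g = 8 m/s), as expected around a high.
Converting: 8.54 m/s × 1.944 = 17 knots

17 knots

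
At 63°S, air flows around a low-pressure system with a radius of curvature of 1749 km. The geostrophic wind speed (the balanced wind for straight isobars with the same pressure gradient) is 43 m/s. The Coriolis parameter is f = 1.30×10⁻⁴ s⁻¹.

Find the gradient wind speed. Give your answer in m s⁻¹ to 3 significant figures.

37.0 m s⁻¹

Around a low, centrifugal force acts outward with Coriolis, so pressure-gradient force balances both:
(1/ρ)|∂P/∂n| = fV + V²/R  →  V² + fR·V − fR·V_g = 0
With fR = 1.30×10⁻⁴ × 1749×10³ m = 227 m/s:
V = [−fR + √((fR)² + 4 fR V_g)]/2 = [−227 + √(227² + 4×227×43)]/2 = 37 m/s
Subgeostrophic (V < V_g = 43 m/s), as expected around a low.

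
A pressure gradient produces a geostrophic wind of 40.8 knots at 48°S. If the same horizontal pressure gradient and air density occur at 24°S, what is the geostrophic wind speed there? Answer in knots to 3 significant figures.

With the same pressure gradient and density, V_g ∝ 1/f ∝ 1/sin φ.
V₂ = V₁ · sin φ₁ / sin φ₂ = 40.8 × sin 48° / sin 24°
V₂ = 40.8 × 0.7431/0.4067 = 74.5 knots

74.5 knots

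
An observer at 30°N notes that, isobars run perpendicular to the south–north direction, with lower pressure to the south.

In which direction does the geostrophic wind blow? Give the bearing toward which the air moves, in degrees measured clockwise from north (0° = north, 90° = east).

270°

The pressure-gradient force points toward the south (bearing 180°).
Geostrophic balance: in the Northern Hemisphere the Coriolis force deflects motion to the right, so the geostrophic wind blows 90° to the right of the pressure-gradient force (low pressure on the left).
Rotating 180° by 90° clockwise gives 270° — the wind blows toward the west.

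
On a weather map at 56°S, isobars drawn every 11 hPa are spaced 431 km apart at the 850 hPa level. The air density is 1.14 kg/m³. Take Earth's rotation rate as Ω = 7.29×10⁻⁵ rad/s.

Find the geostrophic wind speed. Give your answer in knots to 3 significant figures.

Coriolis parameter at 56°S:
f = 2Ω sin φ = 2 × 7.29×10⁻⁵ × sin 56° = 1.21×10⁻⁴ s⁻¹
Pressure gradient: |∂P/∂n| = 1100 Pa / 431000 m = 2.55×10⁻³ Pa/m
Geostrophic balance (pressure-gradient force = Coriolis force):
V_g = (1/(fρ)) |∂P/∂n| = 2.55×10⁻³ / (1.21×10⁻⁴ × 1.14) = 18.5 m/s
Converting: 18.5 m/s × 1.944 = 36.0 knots

36.0 knots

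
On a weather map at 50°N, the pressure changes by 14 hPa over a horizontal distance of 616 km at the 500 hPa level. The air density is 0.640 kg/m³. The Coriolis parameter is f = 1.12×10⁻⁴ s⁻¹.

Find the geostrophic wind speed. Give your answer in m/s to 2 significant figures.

32 m/s

Pressure gradient: |∂P/∂n| = 1400 Pa / 616000 m = 2.27×10⁻³ Pa/m
Geostrophic balance (pressure-gradient force = Coriolis force):
V_g = (1/(fρ)) |∂P/∂n| = 2.27×10⁻³ / (1.12×10⁻⁴ × 0.640) = 31.7 m/s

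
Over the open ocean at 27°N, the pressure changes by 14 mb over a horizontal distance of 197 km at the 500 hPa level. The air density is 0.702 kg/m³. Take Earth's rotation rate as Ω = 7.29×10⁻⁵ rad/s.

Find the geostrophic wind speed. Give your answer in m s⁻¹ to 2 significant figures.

Coriolis parameter at 27°N:
f = 2Ω sin φ = 2 × 7.29×10⁻⁵ × sin 27° = 6.62×10⁻⁵ s⁻¹
Pressure gradient: |∂P/∂n| = 1400 Pa / 197000 m = 7.11×10⁻³ Pa/m
Geostrophic balance (pressure-gradient force = Coriolis force):
V_g = (1/(fρ)) |∂P/∂n| = 7.11×10⁻³ / (6.62×10⁻⁵ × 0.702) = 153 m/s

150 m s⁻¹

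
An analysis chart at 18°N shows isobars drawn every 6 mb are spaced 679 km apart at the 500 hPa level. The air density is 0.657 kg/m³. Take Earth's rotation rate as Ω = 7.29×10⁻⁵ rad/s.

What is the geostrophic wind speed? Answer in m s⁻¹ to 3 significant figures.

29.9 m s⁻¹

Coriolis parameter at 18°N:
f = 2Ω sin φ = 2 × 7.29×10⁻⁵ × sin 18° = 4.51×10⁻⁵ s⁻¹
Pressure gradient: |∂P/∂n| = 600 Pa / 679000 m = 8.84×10⁻⁴ Pa/m
Geostrophic balance (pressure-gradient force = Coriolis force):
V_g = (1/(fρ)) |∂P/∂n| = 8.84×10⁻⁴ / (4.51×10⁻⁵ × 0.657) = 29.9 m/s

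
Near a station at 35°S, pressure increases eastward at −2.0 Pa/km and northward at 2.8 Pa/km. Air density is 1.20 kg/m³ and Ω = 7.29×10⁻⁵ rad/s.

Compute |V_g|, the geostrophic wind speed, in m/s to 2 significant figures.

34 m/s

Coriolis parameter at 35°S:
f = 2Ω sin φ = 2 × 7.29×10⁻⁵ × sin 35° = 8.36×10⁻⁵ s⁻¹
In the Southern Hemisphere f is negative: f = −8.36×10⁻⁵ s⁻¹.
Component geostrophic relations (x east, y north):
u_g = −(1/(fρ)) ∂P/∂y,  v_g = (1/(fρ)) ∂P/∂x
u_g = −(2.8×10⁻³)/(−8.36×10⁻⁵ × 1.20) = 27.9 m/s;  v_g = (−2.0×10⁻³)/(−8.36×10⁻⁵ × 1.20) = 19.9 m/s
|V_g| = √(u_g² + v_g²) = 34.3 m/s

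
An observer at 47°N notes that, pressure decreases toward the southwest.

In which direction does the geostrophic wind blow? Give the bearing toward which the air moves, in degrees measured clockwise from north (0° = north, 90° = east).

The pressure-gradient force points toward the southwest (bearing 225°).
Geostrophic balance: in the Northern Hemisphere the Coriolis force deflects motion to the right, so the geostrophic wind blows 90° to the right of the pressure-gradient force (low pressure on the left).
Rotating 225° by 90° clockwise gives 315° — the wind blows toward the northwest.

315°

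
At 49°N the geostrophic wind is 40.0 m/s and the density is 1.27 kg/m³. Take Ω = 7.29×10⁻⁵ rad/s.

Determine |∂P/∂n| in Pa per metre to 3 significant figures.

5.59×10⁻³ Pa/m

Coriolis parameter at 49°N:
f = 2Ω sin φ = 2 × 7.29×10⁻⁵ × sin 49° = 1.10×10⁻⁴ s⁻¹
Geostrophic balance rearranged: |∂P/∂n| = f ρ V_g
|∂P/∂n| = 1.10×10⁻⁴ × 1.27 × 40.0 = 5.59×10⁻³ Pa/m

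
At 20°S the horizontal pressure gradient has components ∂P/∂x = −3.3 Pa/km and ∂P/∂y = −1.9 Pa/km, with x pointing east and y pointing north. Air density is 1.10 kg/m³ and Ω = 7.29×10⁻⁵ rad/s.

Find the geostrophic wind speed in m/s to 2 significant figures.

Coriolis parameter at 20°S:
f = 2Ω sin φ = 2 × 7.29×10⁻⁵ × sin 20° = 4.99×10⁻⁵ s⁻¹
In the Southern Hemisphere f is negative: f = −4.99×10⁻⁵ s⁻¹.
Component geostrophic relations (x east, y north):
u_g = −(1/(fρ)) ∂P/∂y,  v_g = (1/(fρ)) ∂P/∂x
u_g = −(−1.9×10⁻³)/(−4.99×10⁻⁵ × 1.10) = −34.6 m/s;  v_g = (−3.3×10⁻³)/(−4.99×10⁻⁵ × 1.10) = 60.2 m/s
|V_g| = √(u_g² + v_g²) = 69.4 m/s

69 m/s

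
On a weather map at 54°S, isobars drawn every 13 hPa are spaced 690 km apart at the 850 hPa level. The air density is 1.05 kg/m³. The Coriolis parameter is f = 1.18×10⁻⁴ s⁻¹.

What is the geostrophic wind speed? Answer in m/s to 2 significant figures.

Pressure gradient: |∂P/∂n| = 1300 Pa / 690000 m = 1.88×10⁻³ Pa/m
Geostrophic balance (pressure-gradient force = Coriolis force):
V_g = (1/(fρ)) |∂P/∂n| = 1.88×10⁻³ / (1.18×10⁻⁴ × 1.05) = 15.2 m/s

15 m/s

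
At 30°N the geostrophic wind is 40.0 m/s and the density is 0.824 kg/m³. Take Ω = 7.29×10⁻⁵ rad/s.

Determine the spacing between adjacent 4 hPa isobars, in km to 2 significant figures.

Coriolis parameter at 30°N:
f = 2Ω sin φ = 2 × 7.29×10⁻⁵ × sin 30° = 7.29×10⁻⁵ s⁻¹
Geostrophic balance rearranged: |∂P/∂n| = f ρ V_g
|∂P/∂n| = 7.29×10⁻⁵ × 0.824 × 40.0 = 2.40×10⁻³ Pa/m
Isobar spacing: Δn = ΔP/|∂P/∂n| = 400 Pa / 2.40×10⁻³ Pa/m = 166474 m ≈ 170 km

170 km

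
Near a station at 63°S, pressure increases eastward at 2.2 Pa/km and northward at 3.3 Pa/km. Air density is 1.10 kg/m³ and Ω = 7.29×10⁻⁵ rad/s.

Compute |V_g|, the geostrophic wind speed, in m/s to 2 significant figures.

Coriolis parameter at 63°S:
f = 2Ω sin φ = 2 × 7.29×10⁻⁵ × sin 63° = 1.30×10⁻⁴ s⁻¹
In the Southern Hemisphere f is negative: f = −1.30×10⁻⁴ s⁻¹.
Component geostrophic relations (x east, y north):
u_g = −(1/(fρ)) ∂P/∂y,  v_g = (1/(fρ)) ∂P/∂x
u_g = −(3.3×10⁻³)/(−1.30×10⁻⁴ × 1.10) = 23.1 m/s;  v_g = (2.2×10⁻³)/(−1.30×10⁻⁴ × 1.10) = −15.4 m/s
|V_g| = √(u_g² + v_g²) = 27.8 m/s

28 m/s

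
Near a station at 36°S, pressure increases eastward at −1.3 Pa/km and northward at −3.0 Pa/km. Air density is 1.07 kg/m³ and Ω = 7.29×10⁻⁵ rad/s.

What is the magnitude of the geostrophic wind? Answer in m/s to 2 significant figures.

Coriolis parameter at 36°S:
f = 2Ω sin φ = 2 × 7.29×10⁻⁵ × sin 36° = 8.57×10⁻⁵ s⁻¹
In the Southern Hemisphere f is negative: f = −8.57×10⁻⁵ s⁻¹.
Component geostrophic relations (x east, y north):
u_g = −(1/(fρ)) ∂P/∂y,  v_g = (1/(fρ)) ∂P/∂x
u_g = −(−3.0×10⁻³)/(−8.57×10⁻⁵ × 1.07) = −32.7 m/s;  v_g = (−1.3×10⁻³)/(−8.57×10⁻⁵ × 1.07) = 14.2 m/s
|V_g| = √(u_g² + v_g²) = 35.7 m/s

36 m/s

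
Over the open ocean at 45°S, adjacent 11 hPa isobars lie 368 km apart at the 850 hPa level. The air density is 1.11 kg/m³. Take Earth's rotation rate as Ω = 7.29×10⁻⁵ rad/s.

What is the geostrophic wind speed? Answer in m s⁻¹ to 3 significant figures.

Coriolis parameter at 45°S:
f = 2Ω sin φ = 2 × 7.29×10⁻⁵ × sin 45° = 1.03×10⁻⁴ s⁻¹
Pressure gradient: |∂P/∂n| = 1100 Pa / 368000 m = 2.99×10⁻³ Pa/m
Geostrophic balance (pressure-gradient force = Coriolis force):
V_g = (1/(fρ)) |∂P/∂n| = 2.99×10⁻³ / (1.03×10⁻⁴ × 1.11) = 26.1 m/s

26.1 m s⁻¹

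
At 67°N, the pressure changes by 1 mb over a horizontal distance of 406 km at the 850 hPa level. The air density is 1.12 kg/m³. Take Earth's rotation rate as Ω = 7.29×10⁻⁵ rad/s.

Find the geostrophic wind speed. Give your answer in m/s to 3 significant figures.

1.64 m/s

Coriolis parameter at 67°N:
f = 2Ω sin φ = 2 × 7.29×10⁻⁵ × sin 67° = 1.34×10⁻⁴ s⁻¹
Pressure gradient: |∂P/∂n| = 100 Pa / 406000 m = 2.46×10⁻⁴ Pa/m
Geostrophic balance (pressure-gradient force = Coriolis force):
V_g = (1/(fρ)) |∂P/∂n| = 2.46×10⁻⁴ / (1.34×10⁻⁴ × 1.12) = 1.64 m/s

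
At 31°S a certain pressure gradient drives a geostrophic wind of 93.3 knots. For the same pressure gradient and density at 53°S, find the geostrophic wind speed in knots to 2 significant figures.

With the same pressure gradient and density, V_g ∝ 1/f ∝ 1/sin φ.
V₂ = V₁ · sin φ₁ / sin φ₂ = 93.3 × sin 31° / sin 53°
V₂ = 93.3 × 0.5150/0.7986 = 60 knots

60 knots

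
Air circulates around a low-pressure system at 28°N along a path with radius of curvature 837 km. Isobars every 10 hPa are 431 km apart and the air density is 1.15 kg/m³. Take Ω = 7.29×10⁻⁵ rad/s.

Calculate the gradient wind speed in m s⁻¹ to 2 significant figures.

Coriolis parameter at 28°N:
f = 2Ω sin φ = 2 × 7.29×10⁻⁵ × sin 28° = 6.84×10⁻⁵ s⁻¹
Pressure gradient: |∂P/∂n| = 1000 Pa / 431000 m = 2.32×10⁻³ Pa/m
Geostrophic speed: V_g = |∂P/∂n|/(fρ) = 2.32×10⁻³/(6.84×10⁻⁵ × 1.15) = 29.5 m/s
Around a low, centrifugal force acts outward with Coriolis, so pressure-gradient force balances both:
(1/ρ)|∂P/∂n| = fV + V²/R  →  V² + fR·V − fR·V_g = 0
With fR = 6.84×10⁻⁵ × 837×10³ m = 57.3 m/s:
V = [−fR + √((fR)² + 4 fR V_g)]/2 = [−57.3 + √(57.3² + 4×57.3×29.5)]/2 = 21.4 m/s
Subgeostrophic (V < V_g = 29.5 m/s), as expected around a low.

21 m s⁻¹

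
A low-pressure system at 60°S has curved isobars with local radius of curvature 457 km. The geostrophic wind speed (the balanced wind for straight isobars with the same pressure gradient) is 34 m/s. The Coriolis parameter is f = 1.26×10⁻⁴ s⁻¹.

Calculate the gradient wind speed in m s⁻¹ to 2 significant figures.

Around a low, centrifugal force acts outward with Coriolis, so pressure-gradient force balances both:
(1/ρ)|∂P/∂n| = fV + V²/R  →  V² + fR·V − fR·V_g = 0
With fR = 1.26×10⁻⁴ × 457×10³ m = 57.6 m/s:
V = [−fR + √((fR)² + 4 fR V_g)]/2 = [−57.6 + √(57.6² + 4×57.6×34)]/2 = 24 m/s
Subgeostrophic (V < V_g = 34 m/s), as expected around a low.

24 m s⁻¹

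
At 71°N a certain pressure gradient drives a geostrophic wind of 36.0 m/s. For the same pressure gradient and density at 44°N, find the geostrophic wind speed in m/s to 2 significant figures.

With the same pressure gradient and density, V_g ∝ 1/f ∝ 1/sin φ.
V₂ = V₁ · sin φ₁ / sin φ₂ = 36.0 × sin 71° / sin 44°
V₂ = 36.0 × 0.9455/0.6947 = 49 m/s

49 m/s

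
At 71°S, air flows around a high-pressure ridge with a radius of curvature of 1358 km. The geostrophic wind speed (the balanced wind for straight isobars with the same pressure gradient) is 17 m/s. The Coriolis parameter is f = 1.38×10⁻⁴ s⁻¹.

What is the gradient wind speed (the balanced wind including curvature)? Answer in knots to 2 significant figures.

37 knots

Around a high, pressure-gradient force acts outward with centrifugal, so Coriolis balances both:
fV = (1/ρ)|∂P/∂n| + V²/R  →  V² − fR·V + fR·V_g = 0
With fR = 1.38×10⁻⁴ × 1358×10³ m = 187 m/s:
V = [fR − √((fR)² − 4 fR V_g)]/2 = [187 − √(187² − 4×187×17)]/2 = 18.9 m/s
Supergeostrophic (V > V_g = 17 m/s), as expected around a high.
Converting: 18.9 m/s × 1.944 = 37 knots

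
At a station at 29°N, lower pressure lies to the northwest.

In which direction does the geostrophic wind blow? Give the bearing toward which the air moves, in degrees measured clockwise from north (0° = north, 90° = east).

045°

The pressure-gradient force points toward the northwest (bearing 315°).
Geostrophic balance: in the Northern Hemisphere the Coriolis force deflects motion to the right, so the geostrophic wind blows 90° to the right of the pressure-gradient force (low pressure on the left).
Rotating 315° by 90° clockwise gives 045° — the wind blows toward the northeast.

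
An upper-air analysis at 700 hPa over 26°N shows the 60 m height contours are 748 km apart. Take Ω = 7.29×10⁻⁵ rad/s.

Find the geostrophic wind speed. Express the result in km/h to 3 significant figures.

44.3 km/h

Coriolis parameter at 26°N:
f = 2Ω sin φ = 2 × 7.29×10⁻⁵ × sin 26° = 6.39×10⁻⁵ s⁻¹
Height gradient: |∂Z/∂n| = 60 m / 748000 m = 8.02×10⁻⁵
On a pressure surface, geostrophic balance gives V_g = (g/f)|∂Z/∂n|:
V_g = 9.81 × 8.02×10⁻⁵ / 6.39×10⁻⁵ = 12.3 m/s
Converting: 12.3 m/s × 3.6 = 44.3 km/h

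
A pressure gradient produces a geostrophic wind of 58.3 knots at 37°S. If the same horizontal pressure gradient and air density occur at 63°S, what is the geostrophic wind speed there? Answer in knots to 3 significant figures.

With the same pressure gradient and density, V_g ∝ 1/f ∝ 1/sin φ.
V₂ = V₁ · sin φ₁ / sin φ₂ = 58.3 × sin 37° / sin 63°
V₂ = 58.3 × 0.6018/0.8910 = 39.4 knots

39.4 knots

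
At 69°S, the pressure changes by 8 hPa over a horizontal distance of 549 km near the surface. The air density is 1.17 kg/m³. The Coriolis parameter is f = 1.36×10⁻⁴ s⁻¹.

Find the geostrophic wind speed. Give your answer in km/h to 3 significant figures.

33.0 km/h

Pressure gradient: |∂P/∂n| = 800 Pa / 549000 m = 1.46×10⁻³ Pa/m
Geostrophic balance (pressure-gradient force = Coriolis force):
V_g = (1/(fρ)) |∂P/∂n| = 1.46×10⁻³ / (1.36×10⁻⁴ × 1.17) = 9.16 m/s
Converting: 9.16 m/s × 3.6 = 33.0 km/h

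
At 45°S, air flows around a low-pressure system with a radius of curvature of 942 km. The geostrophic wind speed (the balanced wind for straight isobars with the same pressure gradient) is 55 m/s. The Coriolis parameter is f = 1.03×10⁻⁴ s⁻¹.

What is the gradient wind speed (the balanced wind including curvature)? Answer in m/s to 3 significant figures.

Around a low, centrifugal force acts outward with Coriolis, so pressure-gradient force balances both:
(1/ρ)|∂P/∂n| = fV + V²/R  →  V² + fR·V − fR·V_g = 0
With fR = 1.03×10⁻⁴ × 942×10³ m = 97.0 m/s:
V = [−fR + √((fR)² + 4 fR V_g)]/2 = [−97.0 + √(97.0² + 4×97.0×55)]/2 = 39.2 m/s
Subgeostrophic (V < V_g = 55 m/s), as expected around a low.

39.2 m/s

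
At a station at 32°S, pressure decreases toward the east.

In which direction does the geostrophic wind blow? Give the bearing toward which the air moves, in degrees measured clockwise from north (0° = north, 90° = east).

The pressure-gradient force points toward the east (bearing 090°).
Geostrophic balance: in the Southern Hemisphere the Coriolis force deflects motion to the left, so the geostrophic wind blows 90° to the left of the pressure-gradient force (low pressure on the right).
Rotating 090° by 90° counterclockwise gives 000° — the wind blows toward the north.

000°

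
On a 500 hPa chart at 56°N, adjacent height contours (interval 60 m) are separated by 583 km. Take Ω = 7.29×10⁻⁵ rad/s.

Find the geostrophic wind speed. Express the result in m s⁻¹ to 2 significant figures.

Coriolis parameter at 56°N:
f = 2Ω sin φ = 2 × 7.29×10⁻⁵ × sin 56° = 1.21×10⁻⁴ s⁻¹
Height gradient: |∂Z/∂n| = 60 m / 583000 m = 1.03×10⁻⁴
On a pressure surface, geostrophic balance gives V_g = (g/f)|∂Z/∂n|:
V_g = 9.81 × 1.03×10⁻⁴ / 1.21×10⁻⁴ = 8.35 m/s

8.4 m s⁻¹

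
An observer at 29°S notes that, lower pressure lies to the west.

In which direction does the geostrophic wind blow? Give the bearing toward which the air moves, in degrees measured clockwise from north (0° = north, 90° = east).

The pressure-gradient force points toward the west (bearing 270°).
Geostrophic balance: in the Southern Hemisphere the Coriolis force deflects motion to the left, so the geostrophic wind blows 90° to the left of the pressure-gradient force (low pressure on the right).
Rotating 270° by 90° counterclockwise gives 180° — the wind blows toward the south.

180°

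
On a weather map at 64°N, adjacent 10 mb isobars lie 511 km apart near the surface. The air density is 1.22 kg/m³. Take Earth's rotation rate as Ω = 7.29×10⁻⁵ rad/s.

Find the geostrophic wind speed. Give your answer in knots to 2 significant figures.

Coriolis parameter at 64°N:
f = 2Ω sin φ = 2 × 7.29×10⁻⁵ × sin 64° = 1.31×10⁻⁴ s⁻¹
Pressure gradient: |∂P/∂n| = 1000 Pa / 511000 m = 1.96×10⁻³ Pa/m
Geostrophic balance (pressure-gradient force = Coriolis force):
V_g = (1/(fρ)) |∂P/∂n| = 1.96×10⁻³ / (1.31×10⁻⁴ × 1.22) = 12.2 m/s
Converting: 12.2 m/s × 1.944 = 24 knots

24 knots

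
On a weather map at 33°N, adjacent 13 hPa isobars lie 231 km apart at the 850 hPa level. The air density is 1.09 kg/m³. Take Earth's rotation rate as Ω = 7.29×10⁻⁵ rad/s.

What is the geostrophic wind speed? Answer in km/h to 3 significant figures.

234 km/h

Coriolis parameter at 33°N:
f = 2Ω sin φ = 2 × 7.29×10⁻⁵ × sin 33° = 7.94×10⁻⁵ s⁻¹
Pressure gradient: |∂P/∂n| = 1300 Pa / 231000 m = 5.63×10⁻³ Pa/m
Geostrophic balance (pressure-gradient force = Coriolis force):
V_g = (1/(fρ)) |∂P/∂n| = 5.63×10⁻³ / (7.94×10⁻⁵ × 1.09) = 65.0 m/s
Converting: 65.0 m/s × 3.6 = 234 km/h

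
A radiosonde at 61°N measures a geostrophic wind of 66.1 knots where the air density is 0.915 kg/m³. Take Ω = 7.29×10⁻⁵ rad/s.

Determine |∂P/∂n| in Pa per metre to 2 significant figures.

Coriolis parameter at 61°N:
f = 2Ω sin φ = 2 × 7.29×10⁻⁵ × sin 61° = 1.28×10⁻⁴ s⁻¹
Wind speed in SI: 66.1 knots = 34.0 m/s
Geostrophic balance rearranged: |∂P/∂n| = f ρ V_g
|∂P/∂n| = 1.28×10⁻⁴ × 0.915 × 34.0 = 3.97×10⁻³ Pa/m

4.0×10⁻³ Pa/m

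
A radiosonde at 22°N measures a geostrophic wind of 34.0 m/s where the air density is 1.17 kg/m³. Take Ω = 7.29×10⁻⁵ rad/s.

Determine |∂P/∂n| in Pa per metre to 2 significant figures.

Coriolis parameter at 22°N:
f = 2Ω sin φ = 2 × 7.29×10⁻⁵ × sin 22° = 5.46×10⁻⁵ s⁻¹
Geostrophic balance rearranged: |∂P/∂n| = f ρ V_g
|∂P/∂n| = 5.46×10⁻⁵ × 1.17 × 34.0 = 2.17×10⁻³ Pa/m

2.2×10⁻³ Pa/m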